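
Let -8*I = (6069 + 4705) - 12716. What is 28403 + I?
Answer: 114583/4 ≈ 28646.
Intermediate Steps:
I = 971/4 (I = -((6069 + 4705) - 12716)/8 = -(10774 - 12716)/8 = -⅛*(-1942) = 971/4 ≈ 242.75)
28403 + I = 28403 + 971/4 = 114583/4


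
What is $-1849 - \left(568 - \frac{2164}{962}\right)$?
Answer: $- \frac{1161495}{481} \approx -2414.8$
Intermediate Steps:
$-1849 - \left(568 - \frac{2164}{962}\right) = -1849 + \left(-568 + 2164 \cdot \frac{1}{962}\right) = -1849 + \left(-568 + \frac{1082}{481}\right) = -1849 - \frac{272126}{481} = - \frac{1161495}{481}$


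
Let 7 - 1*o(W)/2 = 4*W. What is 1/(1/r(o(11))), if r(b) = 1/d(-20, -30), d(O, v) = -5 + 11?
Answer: ⅙ ≈ 0.16667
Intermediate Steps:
d(O, v) = 6
o(W) = 14 - 8*W
r(b) = ⅙ (r(b) = 1/6 = ⅙)
1/(1/r(o(11))) = 1/(1/(⅙)) = 1/6 = ⅙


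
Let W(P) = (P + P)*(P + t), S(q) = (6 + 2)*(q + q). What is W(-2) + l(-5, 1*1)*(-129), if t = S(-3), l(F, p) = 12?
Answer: -1348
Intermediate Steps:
S(q) = 16*q (S(q) = 8*(2*q) = 16*q)
t = -48 (t = 16*(-3) = -48)
W(P) = 2*P*(-48 + P) (W(P) = (P + P)*(P - 48) = (2*P)*(-48 + P) = 2*P*(-48 + P))
W(-2) + l(-5, 1*1)*(-129) = 2*(-2)*(-48 - 2) + 12*(-129) = 2*(-2)*(-50) - 1548 = 200 - 1548 = -1348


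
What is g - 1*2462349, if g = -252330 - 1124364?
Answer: -3839043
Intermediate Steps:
g = -1376694
g - 1*2462349 = -1376694 - 1*2462349 = -1376694 - 2462349 = -3839043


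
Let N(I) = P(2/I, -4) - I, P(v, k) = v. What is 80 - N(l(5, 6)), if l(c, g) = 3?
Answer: 247/3 ≈ 82.333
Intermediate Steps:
N(I) = -I + 2/I (N(I) = 2/I - I = -I + 2/I)
80 - N(l(5, 6)) = 80 - (-1*3 + 2/3) = 80 - (-3 + 2*(1/3)) = 80 - (-3 + 2/3) = 80 - 1*(-7/3) = 80 + 7/3 = 247/3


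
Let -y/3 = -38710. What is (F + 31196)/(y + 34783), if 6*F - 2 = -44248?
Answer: 71465/452739 ≈ 0.15785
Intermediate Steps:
F = -22123/3 (F = 1/3 + (1/6)*(-44248) = 1/3 - 22124/3 = -22123/3 ≈ -7374.3)
y = 116130 (y = -3*(-38710) = 116130)
(F + 31196)/(y + 34783) = (-22123/3 + 31196)/(116130 + 34783) = (71465/3)/150913 = (71465/3)*(1/150913) = 71465/452739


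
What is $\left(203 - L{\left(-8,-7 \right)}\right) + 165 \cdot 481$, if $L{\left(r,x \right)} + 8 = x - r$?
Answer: $79575$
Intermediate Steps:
$L{\left(r,x \right)} = -8 + x - r$ ($L{\left(r,x \right)} = -8 - \left(r - x\right) = -8 + x - r$)
$\left(203 - L{\left(-8,-7 \right)}\right) + 165 \cdot 481 = \left(203 - \left(-8 - 7 - -8\right)\right) + 165 \cdot 481 = \left(203 - \left(-8 - 7 + 8\right)\right) + 79365 = \left(203 - -7\right) + 79365 = \left(203 + 7\right) + 79365 = 210 + 79365 = 79575$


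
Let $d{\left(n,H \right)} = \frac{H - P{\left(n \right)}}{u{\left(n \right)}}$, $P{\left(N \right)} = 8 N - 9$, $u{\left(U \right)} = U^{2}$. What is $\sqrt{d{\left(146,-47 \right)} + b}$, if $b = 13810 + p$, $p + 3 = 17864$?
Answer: $\frac{3 \sqrt{75010870}}{146} \approx 177.96$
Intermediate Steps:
$P{\left(N \right)} = -9 + 8 N$
$p = 17861$ ($p = -3 + 17864 = 17861$)
$d{\left(n,H \right)} = \frac{9 + H - 8 n}{n^{2}}$ ($d{\left(n,H \right)} = \frac{H - \left(-9 + 8 n\right)}{n^{2}} = \frac{9 + H - 8 n}{n^{2}}$)
$b = 31671$ ($b = 13810 + 17861 = 31671$)
$\sqrt{d{\left(146,-47 \right)} + b} = \sqrt{\frac{9 - 47 - 1168}{21316} + 31671} = \sqrt{\frac{1}{21316} \left(-1206\right) + 31671} = \sqrt{- \frac{603}{10658} + 31671} = \sqrt{\frac{337548915}{10658}} = \frac{3 \sqrt{75010870}}{146}$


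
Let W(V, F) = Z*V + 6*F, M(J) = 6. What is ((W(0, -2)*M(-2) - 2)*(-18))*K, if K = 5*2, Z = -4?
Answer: 13320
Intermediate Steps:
K = 10
W(V, F) = -4*V + 6*F
((W(0, -2)*M(-2) - 2)*(-18))*K = (((-4*0 + 6*(-2))*6 - 2)*(-18))*10 = (((0 - 12)*6 - 2)*(-18))*10 = ((-12*6 - 2)*(-18))*10 = ((-72 - 2)*(-18))*10 = -74*(-18)*10 = 1332*10 = 13320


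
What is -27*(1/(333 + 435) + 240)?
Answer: -1658889/256 ≈ -6480.0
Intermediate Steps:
-27*(1/(333 + 435) + 240) = -27*(1/768 + 240) = -27*184321/768 = -1658889/256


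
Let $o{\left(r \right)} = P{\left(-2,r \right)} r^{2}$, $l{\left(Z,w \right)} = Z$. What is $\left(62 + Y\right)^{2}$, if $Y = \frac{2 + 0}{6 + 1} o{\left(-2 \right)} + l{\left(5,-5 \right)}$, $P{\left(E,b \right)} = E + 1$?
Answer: $\frac{212521}{49} \approx 4337.2$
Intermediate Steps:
$P{\left(E,b \right)} = 1 + E$
$o{\left(r \right)} = - r^{2}$ ($o{\left(r \right)} = \left(1 - 2\right) r^{2} = - r^{2}$)
$Y = \frac{27}{7}$ ($Y = \frac{2 + 0}{6 + 1} \left(- \left(-2\right)^{2}\right) + 5 = \frac{2}{7} \left(\left(-1\right) 4\right) + 5 = 2 \cdot \frac{1}{7} \left(-4\right) + 5 = \frac{2}{7} \left(-4\right) + 5 = - \frac{8}{7} + 5 = \frac{27}{7} \approx 3.8571$)
$\left(62 + Y\right)^{2} = \left(62 + \frac{27}{7}\right)^{2} = \left(\frac{461}{7}\right)^{2} = \frac{212521}{49}$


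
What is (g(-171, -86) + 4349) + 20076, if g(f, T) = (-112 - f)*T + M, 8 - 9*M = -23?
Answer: 174190/9 ≈ 19354.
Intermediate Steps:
M = 31/9 (M = 8/9 - ⅑*(-23) = 8/9 + 23/9 = 31/9 ≈ 3.4444)
g(f, T) = 31/9 + T*(-112 - f) (g(f, T) = (-112 - f)*T + 31/9 = T*(-112 - f) + 31/9 = 31/9 + T*(-112 - f))
(g(-171, -86) + 4349) + 20076 = ((31/9 - 112*(-86) - 1*(-86)*(-171)) + 4349) + 20076 = ((31/9 + 9632 - 14706) + 4349) + 20076 = (-45635/9 + 4349) + 20076 = -6494/9 + 20076 = 174190/9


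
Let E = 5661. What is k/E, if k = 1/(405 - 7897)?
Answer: -1/42412212 ≈ -2.3578e-8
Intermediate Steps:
k = -1/7492 (k = 1/(-7492) = -1/7492 ≈ -0.00013348)
k/E = -1/7492/5661 = -1/7492*1/5661 = -1/42412212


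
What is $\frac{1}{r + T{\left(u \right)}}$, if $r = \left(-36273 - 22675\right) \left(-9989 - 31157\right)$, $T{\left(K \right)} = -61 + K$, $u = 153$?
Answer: $\frac{1}{2425474500} \approx 4.1229 \cdot 10^{-10}$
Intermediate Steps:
$r = 2425474408$ ($r = \left(-58948\right) \left(-41146\right) = 2425474408$)
$\frac{1}{r + T{\left(u \right)}} = \frac{1}{2425474408 + \left(-61 + 153\right)} = \frac{1}{2425474408 + 92} = \frac{1}{2425474500}$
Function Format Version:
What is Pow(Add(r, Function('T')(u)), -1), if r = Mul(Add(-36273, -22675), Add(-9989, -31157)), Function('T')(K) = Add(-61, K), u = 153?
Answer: Rational(1, 2425474500) ≈ 4.1229e-10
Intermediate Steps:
r = 2425474408 (r = Mul(-58948, -41146) = 2425474408)
Pow(Add(r, Function('T')(u)), -1) = Pow(Add(2425474408, Add(-61, 153)), -1) = Pow(Add(2425474408, 92), -1) = Pow(2425474500, -1) = Rational(1, 2425474500)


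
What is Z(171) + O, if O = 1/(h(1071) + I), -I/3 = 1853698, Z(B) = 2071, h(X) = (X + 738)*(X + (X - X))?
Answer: 7504589504/3623655 ≈ 2071.0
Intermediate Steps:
h(X) = X*(738 + X) (h(X) = (738 + X)*(X + 0) = (738 + X)*X = X*(738 + X))
I = -5561094 (I = -3*1853698 = -5561094)
O = -1/3623655 (O = 1/(1071*(738 + 1071) - 5561094) = 1/(1071*1809 - 5561094) = 1/(1937439 - 5561094) = 1/(-3623655) = -1/3623655 ≈ -2.7596e-7)
Z(171) + O = 2071 - 1/3623655 = 7504589504/3623655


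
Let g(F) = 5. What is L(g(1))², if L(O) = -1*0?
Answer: 0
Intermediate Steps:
L(O) = 0
L(g(1))² = 0² = 0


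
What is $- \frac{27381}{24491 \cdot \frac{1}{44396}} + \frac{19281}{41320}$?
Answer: $- \frac{50228403905349}{1011968120} \approx -49634.0$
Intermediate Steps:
$- \frac{27381}{24491 \cdot \frac{1}{44396}} + \frac{19281}{41320} = - \frac{27381}{24491 \cdot \frac{1}{44396}} + 19281 \cdot \frac{1}{41320} = - \frac{27381}{\frac{24491}{44396}} + \frac{19281}{41320} = \left(-27381\right) \frac{44396}{24491} + \frac{19281}{41320} = - \frac{1215606876}{24491} + \frac{19281}{41320} = - \frac{50228403905349}{1011968120}$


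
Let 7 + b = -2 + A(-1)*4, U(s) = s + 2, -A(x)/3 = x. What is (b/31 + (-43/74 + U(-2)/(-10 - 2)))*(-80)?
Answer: 44440/1147 ≈ 38.745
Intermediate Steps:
A(x) = -3*x
U(s) = 2 + s
b = 3 (b = -7 + (-2 - 3*(-1)*4) = -7 + (-2 + 3*4) = -7 + (-2 + 12) = -7 + 10 = 3)
(b/31 + (-43/74 + U(-2)/(-10 - 2)))*(-80) = (3/31 + (-43/74 + (2 - 2)/(-10 - 2)))*(-80) = (3*(1/31) + (-43*1/74 + 0/(-12)))*(-80) = (3/31 + (-43/74 + 0*(-1/12)))*(-80) = (3/31 + (-43/74 + 0))*(-80) = (3/31 - 43/74)*(-80) = -1111/2294*(-80) = 44440/1147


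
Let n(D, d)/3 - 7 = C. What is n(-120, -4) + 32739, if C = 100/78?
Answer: 425930/13 ≈ 32764.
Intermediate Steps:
C = 50/39 (C = 100*(1/78) = 50/39 ≈ 1.2821)
n(D, d) = 323/13 (n(D, d) = 21 + 3*(50/39) = 21 + 50/13 = 323/13)
n(-120, -4) + 32739 = 323/13 + 32739 = 425930/13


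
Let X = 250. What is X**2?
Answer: 62500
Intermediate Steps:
X**2 = 250**2 = 62500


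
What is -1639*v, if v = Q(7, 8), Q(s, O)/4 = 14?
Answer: -91784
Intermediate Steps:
Q(s, O) = 56 (Q(s, O) = 4*14 = 56)
v = 56
-1639*v = -1639*56 = -91784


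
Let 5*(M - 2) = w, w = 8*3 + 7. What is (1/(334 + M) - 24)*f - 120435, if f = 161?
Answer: -212674784/1711 ≈ -1.2430e+5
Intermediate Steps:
w = 31 (w = 24 + 7 = 31)
M = 41/5 (M = 2 + (⅕)*31 = 2 + 31/5 = 41/5 ≈ 8.2000)
(1/(334 + M) - 24)*f - 120435 = (1/(334 + 41/5) - 24)*161 - 120435 = (1/(1711/5) - 24)*161 - 120435 = (5/1711 - 24)*161 - 120435 = -41059/1711*161 - 120435 = -6610499/1711 - 120435 = -212674784/1711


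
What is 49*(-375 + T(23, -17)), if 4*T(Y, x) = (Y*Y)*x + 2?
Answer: -514059/4 ≈ -1.2851e+5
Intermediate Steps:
T(Y, x) = ½ + x*Y²/4 (T(Y, x) = ((Y*Y)*x + 2)/4 = (Y²*x + 2)/4 = (x*Y² + 2)/4 = (2 + x*Y²)/4 = ½ + x*Y²/4)
49*(-375 + T(23, -17)) = 49*(-375 + (½ + (¼)*(-17)*23²)) = 49*(-375 + (½ + (¼)*(-17)*529)) = 49*(-375 + (½ - 8993/4)) = 49*(-375 - 8991/4) = 49*(-10491/4) = -514059/4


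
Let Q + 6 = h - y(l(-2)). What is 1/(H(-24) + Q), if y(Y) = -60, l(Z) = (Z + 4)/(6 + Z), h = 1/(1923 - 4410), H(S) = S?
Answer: 2487/74609 ≈ 0.033334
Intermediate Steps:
h = -1/2487 (h = 1/(-2487) = -1/2487 ≈ -0.00040209)
l(Z) = (4 + Z)/(6 + Z)
Q = 134297/2487 (Q = -6 + (-1/2487 - 1*(-60)) = -6 + (-1/2487 + 60) = -6 + 149219/2487 = 134297/2487 ≈ 54.000)
1/(H(-24) + Q) = 1/(-24 + 134297/2487) = 1/(74609/2487) = 2487/74609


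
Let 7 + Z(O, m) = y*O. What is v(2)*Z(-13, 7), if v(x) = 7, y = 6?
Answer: -595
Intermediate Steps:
Z(O, m) = -7 + 6*O
v(2)*Z(-13, 7) = 7*(-7 + 6*(-13)) = 7*(-7 - 78) = 7*(-85) = -595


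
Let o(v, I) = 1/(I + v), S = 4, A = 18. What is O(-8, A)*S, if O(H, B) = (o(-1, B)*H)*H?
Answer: 256/17 ≈ 15.059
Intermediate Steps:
O(H, B) = H²/(-1 + B) (O(H, B) = (H/(B - 1))*H = (H/(-1 + B))*H = H²/(-1 + B))
O(-8, A)*S = ((-8)²/(-1 + 18))*4 = (64/17)*4 = 256/17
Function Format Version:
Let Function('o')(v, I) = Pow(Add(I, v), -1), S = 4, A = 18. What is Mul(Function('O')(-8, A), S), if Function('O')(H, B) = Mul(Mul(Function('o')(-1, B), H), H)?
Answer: Rational(256, 17) ≈ 15.059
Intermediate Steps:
Function('O')(H, B) = Mul(Pow(H, 2), Pow(Add(-1, B), -1)) (Function('O')(H, B) = Mul(Mul(Pow(Add(B, -1), -1), H), H) = Mul(Mul(Pow(Add(-1, B), -1), H), H) = Mul(Mul(H, Pow(Add(-1, B), -1)), H) = Mul(Pow(H, 2), Pow(Add(-1, B), -1)))
Mul(Function('O')(-8, A), S) = Mul(Mul(Pow(-8, 2), Pow(Add(-1, 18), -1)), 4) = Mul(Mul(64, Pow(17, -1)), 4) = Mul(Mul(64, Rational(1, 17)), 4) = Mul(Rational(64, 17), 4) = Rational(256, 17)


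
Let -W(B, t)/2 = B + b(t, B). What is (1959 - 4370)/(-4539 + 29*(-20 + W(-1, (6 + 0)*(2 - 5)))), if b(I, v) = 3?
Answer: 2411/5235 ≈ 0.46055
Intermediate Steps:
W(B, t) = -6 - 2*B (W(B, t) = -2*(B + 3) = -2*(3 + B) = -6 - 2*B)
(1959 - 4370)/(-4539 + 29*(-20 + W(-1, (6 + 0)*(2 - 5)))) = (1959 - 4370)/(-4539 + 29*(-20 + (-6 - 2*(-1)))) = -2411/(-4539 + 29*(-20 + (-6 + 2))) = -2411/(-4539 + 29*(-20 - 4)) = -2411/(-4539 + 29*(-24)) = -2411/(-4539 - 696) = -2411/(-5235) = -2411*(-1/5235) = 2411/5235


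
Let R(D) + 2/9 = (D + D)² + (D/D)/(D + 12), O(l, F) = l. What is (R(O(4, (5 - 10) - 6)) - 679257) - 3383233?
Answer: -584989367/144 ≈ -4.0624e+6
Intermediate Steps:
R(D) = -2/9 + 1/(12 + D) + 4*D² (R(D) = -2/9 + ((D + D)² + (D/D)/(D + 12)) = -2/9 + ((2*D)² + 1/(12 + D)) = -2/9 + (4*D² + 1/(12 + D)) = -2/9 + (1/(12 + D) + 4*D²) = -2/9 + 1/(12 + D) + 4*D²)
(R(O(4, (5 - 10) - 6)) - 679257) - 3383233 = ((-15 - 2*4 + 36*4³ + 432*4²)/(9*(12 + 4)) - 679257) - 3383233 = ((⅑)*(-15 - 8 + 36*64 + 432*16)/16 - 679257) - 3383233 = ((⅑)*(1/16)*(-15 - 8 + 2304 + 6912) - 679257) - 3383233 = ((⅑)*(1/16)*9193 - 679257) - 3383233 = (9193/144 - 679257) - 3383233 = -97803815/144 - 3383233 = -584989367/144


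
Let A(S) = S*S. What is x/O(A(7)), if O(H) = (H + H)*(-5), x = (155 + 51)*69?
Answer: -7107/245 ≈ -29.008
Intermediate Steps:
A(S) = S²
x = 14214 (x = 206*69 = 14214)
O(H) = -10*H (O(H) = (2*H)*(-5) = -10*H)
x/O(A(7)) = 14214/((-10*7²)) = 14214/((-10*49)) = 14214/(-490) = 14214*(-1/490) = -7107/245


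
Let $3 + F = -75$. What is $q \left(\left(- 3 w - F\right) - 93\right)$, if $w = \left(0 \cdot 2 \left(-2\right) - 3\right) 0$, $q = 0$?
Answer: $0$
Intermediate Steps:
$F = -78$ ($F = -3 - 75 = -78$)
$w = 0$ ($w = \left(0 \left(-2\right) - 3\right) 0 = \left(0 - 3\right) 0 = \left(-3\right) 0 = 0$)
$q \left(\left(- 3 w - F\right) - 93\right) = 0 \left(\left(\left(-3\right) 0 - -78\right) - 93\right) = 0 \left(\left(0 + 78\right) - 93\right) = 0 \left(78 - 93\right) = 0 \left(-15\right) = 0$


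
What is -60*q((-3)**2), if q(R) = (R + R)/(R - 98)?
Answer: 1080/89 ≈ 12.135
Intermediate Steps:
q(R) = 2*R/(-98 + R) (q(R) = (2*R)/(-98 + R) = 2*R/(-98 + R))
-60*q((-3)**2) = -120*(-3)**2/(-98 + (-3)**2) = -120*9/(-98 + 9) = -120*9/(-89) = -120*9*(-1)/89 = -60*(-18/89) = 1080/89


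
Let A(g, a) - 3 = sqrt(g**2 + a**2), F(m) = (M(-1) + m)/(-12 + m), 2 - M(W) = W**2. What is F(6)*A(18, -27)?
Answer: -7/2 - 21*sqrt(13)/2 ≈ -41.358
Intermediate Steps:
M(W) = 2 - W**2
F(m) = (1 + m)/(-12 + m) (F(m) = ((2 - 1*(-1)**2) + m)/(-12 + m) = ((2 - 1*1) + m)/(-12 + m) = ((2 - 1) + m)/(-12 + m) = (1 + m)/(-12 + m))
A(g, a) = 3 + sqrt(a**2 + g**2) (A(g, a) = 3 + sqrt(g**2 + a**2) = 3 + sqrt(a**2 + g**2))
F(6)*A(18, -27) = ((1 + 6)/(-12 + 6))*(3 + sqrt((-27)**2 + 18**2)) = (7/(-6))*(3 + sqrt(729 + 324)) = (-1/6*7)*(3 + sqrt(1053)) = -7*(3 + 9*sqrt(13))/6 = -7/2 - 21*sqrt(13)/2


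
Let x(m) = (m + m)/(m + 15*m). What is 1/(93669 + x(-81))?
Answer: 8/749353 ≈ 1.0676e-5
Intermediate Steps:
x(m) = ⅛ (x(m) = (2*m)/((16*m)) = (2*m)*(1/(16*m)) = ⅛)
1/(93669 + x(-81)) = 1/(93669 + ⅛) = 1/(749353/8) = 8/749353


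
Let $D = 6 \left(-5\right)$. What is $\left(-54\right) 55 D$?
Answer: $89100$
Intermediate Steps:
$D = -30$
$\left(-54\right) 55 D = \left(-54\right) 55 \left(-30\right) = \left(-2970\right) \left(-30\right) = 89100$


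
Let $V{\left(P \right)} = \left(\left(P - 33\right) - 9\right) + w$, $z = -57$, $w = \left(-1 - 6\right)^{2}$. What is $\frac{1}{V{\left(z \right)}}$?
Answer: $- \frac{1}{50} \approx -0.02$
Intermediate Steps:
$w = 49$ ($w = \left(-7\right)^{2} = 49$)
$V{\left(P \right)} = 7 + P$ ($V{\left(P \right)} = \left(\left(P - 33\right) - 9\right) + 49 = \left(\left(-33 + P\right) - 9\right) + 49 = \left(-42 + P\right) + 49 = 7 + P$)
$\frac{1}{V{\left(z \right)}} = \frac{1}{7 - 57} = \frac{1}{-50} = - \frac{1}{50}$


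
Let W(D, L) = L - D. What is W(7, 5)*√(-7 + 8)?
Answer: -2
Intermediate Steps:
W(7, 5)*√(-7 + 8) = (5 - 1*7)*√(-7 + 8) = (5 - 7)*√1 = -2*1 = -2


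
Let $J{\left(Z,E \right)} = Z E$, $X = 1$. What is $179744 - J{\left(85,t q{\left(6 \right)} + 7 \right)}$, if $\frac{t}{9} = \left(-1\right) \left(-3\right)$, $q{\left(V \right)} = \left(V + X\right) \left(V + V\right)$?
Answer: $-13631$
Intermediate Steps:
$q{\left(V \right)} = 2 V \left(1 + V\right)$ ($q{\left(V \right)} = \left(V + 1\right) \left(V + V\right) = \left(1 + V\right) 2 V = 2 V \left(1 + V\right)$)
$t = 27$ ($t = 9 \left(\left(-1\right) \left(-3\right)\right) = 9 \cdot 3 = 27$)
$J{\left(Z,E \right)} = E Z$
$179744 - J{\left(85,t q{\left(6 \right)} + 7 \right)} = 179744 - \left(27 \cdot 2 \cdot 6 \left(1 + 6\right) + 7\right) 85 = 179744 - \left(27 \cdot 2 \cdot 6 \cdot 7 + 7\right) 85 = 179744 - \left(27 \cdot 84 + 7\right) 85 = 179744 - \left(2268 + 7\right) 85 = 179744 - 2275 \cdot 85 = 179744 - 193375 = -13631$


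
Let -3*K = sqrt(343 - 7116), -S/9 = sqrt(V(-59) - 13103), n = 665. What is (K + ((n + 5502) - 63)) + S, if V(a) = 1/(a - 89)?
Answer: 6104 - 9*I*sqrt(71752065)/74 - I*sqrt(6773)/3 ≈ 6104.0 - 1057.6*I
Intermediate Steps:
V(a) = 1/(-89 + a)
S = -9*I*sqrt(71752065)/74 (S = -9*sqrt(1/(-89 - 59) - 13103) = -9*sqrt(1/(-148) - 13103) = -9*sqrt(-1/148 - 13103) = -9*I*sqrt(71752065)/74 ≈ -1030.2*I)
K = -I*sqrt(6773)/3 (K = -sqrt(343 - 7116)/3 = -I*sqrt(6773)/3 ≈ -27.433*I)
(K + ((n + 5502) - 63)) + S = (-I*sqrt(6773)/3 + ((665 + 5502) - 63)) - 9*I*sqrt(71752065)/74 = (-I*sqrt(6773)/3 + (6167 - 63)) - 9*I*sqrt(71752065)/74 = (-I*sqrt(6773)/3 + 6104) - 9*I*sqrt(71752065)/74 = (6104 - I*sqrt(6773)/3) - 9*I*sqrt(71752065)/74 = 6104 - 9*I*sqrt(71752065)/74 - I*sqrt(6773)/3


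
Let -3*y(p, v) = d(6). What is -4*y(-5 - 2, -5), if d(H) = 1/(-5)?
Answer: -4/15 ≈ -0.26667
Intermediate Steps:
d(H) = -1/5 (d(H) = 1*(-1/5) = -1/5)
y(p, v) = 1/15 (y(p, v) = -1/3*(-1/5) = 1/15)
-4*y(-5 - 2, -5) = -4*1/15 = -4/15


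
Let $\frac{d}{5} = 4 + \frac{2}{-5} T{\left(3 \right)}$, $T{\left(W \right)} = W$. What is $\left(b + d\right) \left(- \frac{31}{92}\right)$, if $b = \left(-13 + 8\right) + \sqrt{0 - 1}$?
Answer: $- \frac{279}{92} - \frac{31 i}{92} \approx -3.0326 - 0.33696 i$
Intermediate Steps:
$d = 14$ ($d = 5 \left(4 + \frac{2}{-5} \cdot 3\right) = 5 \left(4 + 2 \left(- \frac{1}{5}\right) 3\right) = 5 \left(4 - \frac{6}{5}\right) = 5 \cdot \frac{14}{5} = 14$)
$b = -5 + i$ ($b = -5 + \sqrt{-1} = -5 + i \approx -5.0 + 1.0 i$)
$\left(b + d\right) \left(- \frac{31}{92}\right) = \left(\left(-5 + i\right) + 14\right) \left(- \frac{31}{92}\right) = \left(9 + i\right) \left(\left(-31\right) \frac{1}{92}\right) = \left(9 + i\right) \left(- \frac{31}{92}\right) = - \frac{279}{92} - \frac{31 i}{92}$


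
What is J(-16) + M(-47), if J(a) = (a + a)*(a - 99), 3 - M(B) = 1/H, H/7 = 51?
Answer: 1314830/357 ≈ 3683.0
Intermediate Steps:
H = 357 (H = 7*51 = 357)
M(B) = 1070/357 (M(B) = 3 - 1/357 = 1070/357)
J(a) = 2*a*(-99 + a) (J(a) = (2*a)*(-99 + a) = 2*a*(-99 + a))
J(-16) + M(-47) = 2*(-16)*(-99 - 16) + 1070/357 = 2*(-16)*(-115) + 1070/357 = 3680 + 1070/357 = 1314830/357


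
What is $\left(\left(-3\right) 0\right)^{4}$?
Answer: $0$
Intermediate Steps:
$\left(\left(-3\right) 0\right)^{4} = 0^{4} = 0$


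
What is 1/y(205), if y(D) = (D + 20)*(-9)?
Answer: -1/2025 ≈ -0.00049383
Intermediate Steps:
y(D) = -180 - 9*D (y(D) = (20 + D)*(-9) = -180 - 9*D)
1/y(205) = 1/(-180 - 9*205) = 1/(-180 - 1845) = 1/(-2025) = -1/2025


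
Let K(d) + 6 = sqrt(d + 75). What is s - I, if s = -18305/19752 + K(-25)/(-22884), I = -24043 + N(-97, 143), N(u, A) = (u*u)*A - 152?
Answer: -49769225224447/37667064 - 5*sqrt(2)/22884 ≈ -1.3213e+6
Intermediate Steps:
N(u, A) = -152 + A*u**2 (N(u, A) = u**2*A - 152 = A*u**2 - 152 = -152 + A*u**2)
K(d) = -6 + sqrt(75 + d) (K(d) = -6 + sqrt(d + 75) = -6 + sqrt(75 + d))
I = 1321292 (I = -24043 + (-152 + 143*(-97)**2) = -24043 + (-152 + 143*9409) = -24043 + (-152 + 1345487) = -24043 + 1345335 = 1321292)
s = -34897759/37667064 - 5*sqrt(2)/22884 (s = -18305/19752 + (-6 + sqrt(75 - 25))/(-22884) = -18305*1/19752 + (-6 + sqrt(50))*(-1/22884) = -18305/19752 + (-6 + 5*sqrt(2))*(-1/22884) = -18305/19752 + (1/3814 - 5*sqrt(2)/22884) = -34897759/37667064 - 5*sqrt(2)/22884 ≈ -0.92679)
s - I = (-34897759/37667064 - 5*sqrt(2)/22884) - 1*1321292 = (-34897759/37667064 - 5*sqrt(2)/22884) - 1321292 = -49769225224447/37667064 - 5*sqrt(2)/22884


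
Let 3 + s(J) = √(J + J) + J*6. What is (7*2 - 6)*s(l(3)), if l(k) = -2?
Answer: -120 + 16*I ≈ -120.0 + 16.0*I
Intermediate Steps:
s(J) = -3 + 6*J + √2*√J (s(J) = -3 + (√(J + J) + J*6) = -3 + (√(2*J) + 6*J) = -3 + (√2*√J + 6*J) = -3 + (6*J + √2*√J) = -3 + 6*J + √2*√J)
(7*2 - 6)*s(l(3)) = (7*2 - 6)*(-3 + 6*(-2) + √2*√(-2)) = (14 - 6)*(-3 - 12 + √2*(I*√2)) = 8*(-3 - 12 + 2*I) = 8*(-15 + 2*I) = -120 + 16*I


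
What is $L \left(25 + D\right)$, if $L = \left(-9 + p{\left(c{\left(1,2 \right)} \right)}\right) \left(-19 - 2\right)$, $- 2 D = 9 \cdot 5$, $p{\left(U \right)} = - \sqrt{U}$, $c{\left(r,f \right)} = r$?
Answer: $525$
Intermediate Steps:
$D = - \frac{45}{2}$ ($D = - \frac{9 \cdot 5}{2} = \left(- \frac{1}{2}\right) 45 = - \frac{45}{2} \approx -22.5$)
$L = 210$ ($L = \left(-9 - \sqrt{1}\right) \left(-19 - 2\right) = \left(-9 - 1\right) \left(-21\right) = \left(-10\right) \left(-21\right) = 210$)
$L \left(25 + D\right) = 210 \left(25 - \frac{45}{2}\right) = 210 \cdot \frac{5}{2} = 525$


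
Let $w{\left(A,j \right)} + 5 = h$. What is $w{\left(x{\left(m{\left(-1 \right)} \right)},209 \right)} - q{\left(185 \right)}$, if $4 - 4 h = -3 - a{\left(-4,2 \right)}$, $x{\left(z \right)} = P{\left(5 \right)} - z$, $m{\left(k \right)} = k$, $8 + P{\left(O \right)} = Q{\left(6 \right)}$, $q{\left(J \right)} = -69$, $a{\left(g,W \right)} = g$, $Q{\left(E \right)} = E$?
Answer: $\frac{259}{4} \approx 64.75$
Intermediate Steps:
$P{\left(O \right)} = -2$ ($P{\left(O \right)} = -8 + 6 = -2$)
$x{\left(z \right)} = -2 - z$
$h = \frac{3}{4}$ ($h = 1 - \frac{-3 - -4}{4} = 1 - \frac{-3 + 4}{4} = 1 - \frac{1}{4} = \frac{3}{4} \approx 0.75$)
$w{\left(A,j \right)} = - \frac{17}{4}$ ($w{\left(A,j \right)} = -5 + \frac{3}{4} = - \frac{17}{4}$)
$w{\left(x{\left(m{\left(-1 \right)} \right)},209 \right)} - q{\left(185 \right)} = - \frac{17}{4} - -69 = - \frac{17}{4} + 69 = \frac{259}{4}$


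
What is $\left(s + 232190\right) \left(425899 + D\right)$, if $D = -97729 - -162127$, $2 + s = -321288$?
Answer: $-43685462700$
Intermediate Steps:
$s = -321290$ ($s = -2 - 321288 = -321290$)
$D = 64398$ ($D = -97729 + 162127 = 64398$)
$\left(s + 232190\right) \left(425899 + D\right) = \left(-321290 + 232190\right) \left(425899 + 64398\right) = \left(-89100\right) 490297 = -43685462700$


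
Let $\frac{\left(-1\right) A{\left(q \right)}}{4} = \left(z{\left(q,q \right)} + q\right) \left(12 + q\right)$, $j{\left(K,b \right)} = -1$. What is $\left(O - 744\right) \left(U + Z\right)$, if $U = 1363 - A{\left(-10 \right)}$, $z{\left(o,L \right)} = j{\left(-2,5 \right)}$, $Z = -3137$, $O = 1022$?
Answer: $-517636$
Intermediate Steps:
$z{\left(o,L \right)} = -1$
$A{\left(q \right)} = - 4 \left(-1 + q\right) \left(12 + q\right)$
$U = 1275$ ($U = 1363 - \left(48 - -440 - 4 \left(-10\right)^{2}\right) = 1363 - \left(48 + 440 - 400\right) = 1363 - 88 = 1275$)
$\left(O - 744\right) \left(U + Z\right) = \left(1022 - 744\right) \left(1275 - 3137\right) = 278 \left(-1862\right) = -517636$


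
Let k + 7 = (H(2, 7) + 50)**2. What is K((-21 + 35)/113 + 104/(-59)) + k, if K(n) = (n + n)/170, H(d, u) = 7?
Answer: 1837214264/566695 ≈ 3242.0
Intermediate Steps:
K(n) = n/85 (K(n) = (2*n)*(1/170) = n/85)
k = 3242 (k = -7 + (7 + 50)**2 = -7 + 57**2 = -7 + 3249 = 3242)
K((-21 + 35)/113 + 104/(-59)) + k = ((-21 + 35)/113 + 104/(-59))/85 + 3242 = (14*(1/113) + 104*(-1/59))/85 + 3242 = (14/113 - 104/59)/85 + 3242 = (1/85)*(-10926/6667) + 3242 = -10926/566695 + 3242 = 1837214264/566695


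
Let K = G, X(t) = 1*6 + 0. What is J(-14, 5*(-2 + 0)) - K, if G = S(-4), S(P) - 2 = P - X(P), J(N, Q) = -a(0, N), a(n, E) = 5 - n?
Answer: 3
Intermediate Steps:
X(t) = 6 (X(t) = 6 + 0 = 6)
J(N, Q) = -5 (J(N, Q) = -(5 - 1*0) = -(5 + 0) = -1*5 = -5)
S(P) = -4 + P (S(P) = 2 + (P - 1*6) = 2 + (P - 6) = 2 + (-6 + P) = -4 + P)
G = -8 (G = -4 - 4 = -8)
K = -8
J(-14, 5*(-2 + 0)) - K = -5 - 1*(-8) = -5 + 8 = 3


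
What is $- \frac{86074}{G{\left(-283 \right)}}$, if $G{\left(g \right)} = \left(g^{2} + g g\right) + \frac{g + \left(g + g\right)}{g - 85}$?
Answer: $- \frac{31675232}{58946353} \approx -0.53736$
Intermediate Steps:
$G{\left(g \right)} = 2 g^{2} + \frac{3 g}{-85 + g}$ ($G{\left(g \right)} = \left(g^{2} + g^{2}\right) + \frac{g + 2 g}{-85 + g} = 2 g^{2} + \frac{3 g}{-85 + g}$)
$- \frac{86074}{G{\left(-283 \right)}} = - \frac{86074}{\left(-283\right) \frac{1}{-85 - 283} \left(3 - -48110 + 2 \left(-283\right)^{2}\right)} = - \frac{86074}{\left(-283\right) \frac{1}{-368} \left(3 + 48110 + 2 \cdot 80089\right)} = - \frac{86074}{\left(-283\right) \left(- \frac{1}{368}\right) \left(3 + 48110 + 160178\right)} = - \frac{86074}{\left(-283\right) \left(- \frac{1}{368}\right) 208291} = - \frac{86074}{\frac{58946353}{368}} = \left(-86074\right) \frac{368}{58946353} = - \frac{31675232}{58946353}$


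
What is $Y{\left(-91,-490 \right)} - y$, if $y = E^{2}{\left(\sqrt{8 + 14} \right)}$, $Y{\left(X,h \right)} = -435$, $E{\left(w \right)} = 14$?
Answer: $-631$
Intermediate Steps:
$y = 196$ ($y = 14^{2} = 196$)
$Y{\left(-91,-490 \right)} - y = -435 - 196 = -631$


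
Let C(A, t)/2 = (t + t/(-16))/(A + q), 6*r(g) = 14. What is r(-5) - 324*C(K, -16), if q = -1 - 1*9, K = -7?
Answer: -29041/51 ≈ -569.43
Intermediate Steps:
r(g) = 7/3 (r(g) = (1/6)*14 = 7/3)
q = -10 (q = -1 - 9 = -10)
C(A, t) = 15*t/(8*(-10 + A)) (C(A, t) = 2*((t + t/(-16))/(A - 10)) = 2*((t + t*(-1/16))/(-10 + A)) = 2*((t - t/16)/(-10 + A)) = 2*((15*t/16)/(-10 + A)) = 2*(15*t/(16*(-10 + A))) = 15*t/(8*(-10 + A)))
r(-5) - 324*C(K, -16) = 7/3 - 1215*(-16)/(2*(-10 - 7)) = 7/3 - 1215*(-16)/(2*(-17)) = 7/3 - 1215*(-16)*(-1)/(2*17) = 7/3 - 324*30/17 = 7/3 - 9720/17 = -29041/51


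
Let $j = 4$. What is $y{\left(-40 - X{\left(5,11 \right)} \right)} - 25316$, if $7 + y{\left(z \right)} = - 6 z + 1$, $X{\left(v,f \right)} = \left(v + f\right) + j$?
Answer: $-24962$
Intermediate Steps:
$X{\left(v,f \right)} = 4 + f + v$ ($X{\left(v,f \right)} = \left(v + f\right) + 4 = \left(f + v\right) + 4 = 4 + f + v$)
$y{\left(z \right)} = -6 - 6 z$ ($y{\left(z \right)} = -7 - \left(-1 + 6 z\right) = -6 - 6 z$)
$y{\left(-40 - X{\left(5,11 \right)} \right)} - 25316 = \left(-6 - 6 \left(-40 - \left(4 + 11 + 5\right)\right)\right) - 25316 = \left(-6 - 6 \left(-40 - 20\right)\right) - 25316 = \left(-6 - -360\right) - 25316 = \left(-6 + 360\right) - 25316 = 354 - 25316 = -24962$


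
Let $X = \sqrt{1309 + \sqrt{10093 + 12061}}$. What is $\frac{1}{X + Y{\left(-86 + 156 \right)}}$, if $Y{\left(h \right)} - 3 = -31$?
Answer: $- \frac{1}{28 - \sqrt{1309 + \sqrt{22154}}} \approx 0.098215$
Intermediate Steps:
$Y{\left(h \right)} = -28$ ($Y{\left(h \right)} = 3 - 31 = -28$)
$X = \sqrt{1309 + \sqrt{22154}} \approx 38.182$
$\frac{1}{X + Y{\left(-86 + 156 \right)}} = \frac{1}{\sqrt{1309 + \sqrt{22154}} - 28} = \frac{1}{-28 + \sqrt{1309 + \sqrt{22154}}}$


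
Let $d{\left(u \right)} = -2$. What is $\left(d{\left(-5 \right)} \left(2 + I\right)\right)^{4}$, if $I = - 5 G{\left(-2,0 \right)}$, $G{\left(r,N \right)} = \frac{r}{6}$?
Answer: $\frac{234256}{81} \approx 2892.1$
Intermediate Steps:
$G{\left(r,N \right)} = \frac{r}{6}$ ($G{\left(r,N \right)} = r \frac{1}{6} = \frac{r}{6}$)
$I = \frac{5}{3}$ ($I = - 5 \cdot \frac{1}{6} \left(-2\right) = \left(-5\right) \left(- \frac{1}{3}\right) = \frac{5}{3} \approx 1.6667$)
$\left(d{\left(-5 \right)} \left(2 + I\right)\right)^{4} = \left(- 2 \left(2 + \frac{5}{3}\right)\right)^{4} = \left(\left(-2\right) \frac{11}{3}\right)^{4} = \left(- \frac{22}{3}\right)^{4} = \frac{234256}{81}$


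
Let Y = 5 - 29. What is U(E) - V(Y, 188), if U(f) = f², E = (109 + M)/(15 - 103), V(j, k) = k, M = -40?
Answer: -1451111/7744 ≈ -187.39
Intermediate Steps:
Y = -24
E = -69/88 (E = (109 - 40)/(15 - 103) = 69/(-88) = 69*(-1/88) = -69/88 ≈ -0.78409)
U(E) - V(Y, 188) = (-69/88)² - 1*188 = 4761/7744 - 188 = -1451111/7744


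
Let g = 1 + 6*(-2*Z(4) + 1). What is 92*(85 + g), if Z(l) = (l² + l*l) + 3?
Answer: -30176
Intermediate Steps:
Z(l) = 3 + 2*l² (Z(l) = (l² + l²) + 3 = 2*l² + 3 = 3 + 2*l²)
g = -413 (g = 1 + 6*(-2*(3 + 2*4²) + 1) = 1 + 6*(-2*(3 + 2*16) + 1) = 1 + 6*(-2*(3 + 32) + 1) = 1 + 6*(-2*35 + 1) = 1 + 6*(-70 + 1) = 1 + 6*(-69) = 1 - 414 = -413)
92*(85 + g) = 92*(85 - 413) = 92*(-328) = -30176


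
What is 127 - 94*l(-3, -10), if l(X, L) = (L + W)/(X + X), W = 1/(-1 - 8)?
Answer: -848/27 ≈ -31.407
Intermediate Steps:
W = -1/9 (W = 1/(-9) = -1/9 ≈ -0.11111)
l(X, L) = (-1/9 + L)/(2*X) (l(X, L) = (L - 1/9)/(X + X) = (-1/9 + L)/((2*X)) = (-1/9 + L)*(1/(2*X)) = (-1/9 + L)/(2*X))
127 - 94*l(-3, -10) = 127 - 47*(-1 + 9*(-10))/(9*(-3)) = 127 - 47*(-1)*(-1 - 90)/(9*3) = 127 - 47*(-1)*(-91)/(9*3) = 127 - 94*91/54 = 127 - 4277/27 = -848/27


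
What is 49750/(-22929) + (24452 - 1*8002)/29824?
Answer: -553280975/341917248 ≈ -1.6182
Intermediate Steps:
49750/(-22929) + (24452 - 1*8002)/29824 = 49750*(-1/22929) + (24452 - 8002)*(1/29824) = -49750/22929 + 16450*(1/29824) = -49750/22929 + 8225/14912 = -553280975/341917248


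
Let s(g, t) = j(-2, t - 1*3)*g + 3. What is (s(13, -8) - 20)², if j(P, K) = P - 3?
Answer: 6724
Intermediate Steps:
j(P, K) = -3 + P
s(g, t) = 3 - 5*g (s(g, t) = (-3 - 2)*g + 3 = -5*g + 3 = 3 - 5*g)
(s(13, -8) - 20)² = ((3 - 5*13) - 20)² = ((3 - 65) - 20)² = (-62 - 20)² = (-82)² = 6724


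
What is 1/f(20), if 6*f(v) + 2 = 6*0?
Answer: -3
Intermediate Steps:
f(v) = -1/3 (f(v) = -1/3 + (6*0)/6 = -1/3 + (1/6)*0 = -1/3 + 0 = -1/3)
1/f(20) = 1/(-1/3) = -3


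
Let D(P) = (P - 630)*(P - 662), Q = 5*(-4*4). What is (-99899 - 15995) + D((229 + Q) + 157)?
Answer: -550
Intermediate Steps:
Q = -80 (Q = 5*(-16) = -80)
D(P) = (-662 + P)*(-630 + P) (D(P) = (-630 + P)*(-662 + P) = (-662 + P)*(-630 + P))
(-99899 - 15995) + D((229 + Q) + 157) = (-99899 - 15995) + (417060 + ((229 - 80) + 157)**2 - 1292*((229 - 80) + 157)) = -115894 + (417060 + (149 + 157)**2 - 1292*(149 + 157)) = -115894 + (417060 + 306**2 - 1292*306) = -115894 + (417060 + 93636 - 395352) = -115894 + 115344 = -550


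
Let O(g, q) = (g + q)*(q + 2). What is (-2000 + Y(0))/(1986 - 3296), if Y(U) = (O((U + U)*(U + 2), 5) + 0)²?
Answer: 155/262 ≈ 0.59160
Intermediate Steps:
O(g, q) = (2 + q)*(g + q) (O(g, q) = (g + q)*(2 + q) = (2 + q)*(g + q))
Y(U) = (35 + 14*U*(2 + U))² (Y(U) = ((5² + 2*((U + U)*(U + 2)) + 2*5 + ((U + U)*(U + 2))*5) + 0)² = ((25 + 2*((2*U)*(2 + U)) + 10 + ((2*U)*(2 + U))*5) + 0)² = ((25 + 2*(2*U*(2 + U)) + 10 + (2*U*(2 + U))*5) + 0)² = ((25 + 4*U*(2 + U) + 10 + 10*U*(2 + U)) + 0)² = ((35 + 14*U*(2 + U)) + 0)² = (35 + 14*U*(2 + U))²)
(-2000 + Y(0))/(1986 - 3296) = (-2000 + 49*(5 + 2*0*(2 + 0))²)/(1986 - 3296) = (-2000 + 49*(5 + 2*0*2)²)/(-1310) = (-2000 + 49*(5 + 0)²)*(-1/1310) = (-2000 + 49*5²)*(-1/1310) = (-2000 + 49*25)*(-1/1310) = (-2000 + 1225)*(-1/1310) = -775*(-1/1310) = 155/262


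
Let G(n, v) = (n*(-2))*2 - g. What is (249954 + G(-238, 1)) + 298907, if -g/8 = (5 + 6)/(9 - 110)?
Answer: 55531025/101 ≈ 5.4981e+5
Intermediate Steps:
g = 88/101 (g = -8*(5 + 6)/(9 - 110) = -88/(-101) = -88*(-1)/101 = -8*(-11/101) = 88/101 ≈ 0.87129)
G(n, v) = -88/101 - 4*n (G(n, v) = (n*(-2))*2 - 1*88/101 = -2*n*2 - 88/101 = -4*n - 88/101 = -88/101 - 4*n)
(249954 + G(-238, 1)) + 298907 = (249954 + (-88/101 - 4*(-238))) + 298907 = (249954 + (-88/101 + 952)) + 298907 = (249954 + 96064/101) + 298907 = 25341418/101 + 298907 = 55531025/101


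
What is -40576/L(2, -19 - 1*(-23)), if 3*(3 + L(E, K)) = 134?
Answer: -121728/125 ≈ -973.82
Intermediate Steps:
L(E, K) = 125/3 (L(E, K) = -3 + (⅓)*134 = -3 + 134/3 = 125/3)
-40576/L(2, -19 - 1*(-23)) = -40576/125/3 = -40576*3/125 = -121728/125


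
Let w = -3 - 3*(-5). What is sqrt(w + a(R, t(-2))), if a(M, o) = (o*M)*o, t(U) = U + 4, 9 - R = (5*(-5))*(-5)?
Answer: 2*I*sqrt(113) ≈ 21.26*I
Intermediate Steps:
R = -116 (R = 9 - 5*(-5)*(-5) = 9 - (-25)*(-5) = 9 - 1*125 = 9 - 125 = -116)
t(U) = 4 + U
a(M, o) = M*o**2 (a(M, o) = (M*o)*o = M*o**2)
w = 12 (w = -3 + 15 = 12)
sqrt(w + a(R, t(-2))) = sqrt(12 - 116*(4 - 2)**2) = sqrt(12 - 116*2**2) = sqrt(12 - 116*4) = sqrt(12 - 464) = sqrt(-452) = 2*I*sqrt(113)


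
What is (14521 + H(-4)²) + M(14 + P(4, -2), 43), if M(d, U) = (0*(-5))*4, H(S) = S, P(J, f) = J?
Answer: 14537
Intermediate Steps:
M(d, U) = 0 (M(d, U) = 0*4 = 0)
(14521 + H(-4)²) + M(14 + P(4, -2), 43) = (14521 + (-4)²) + 0 = (14521 + 16) + 0 = 14537 + 0 = 14537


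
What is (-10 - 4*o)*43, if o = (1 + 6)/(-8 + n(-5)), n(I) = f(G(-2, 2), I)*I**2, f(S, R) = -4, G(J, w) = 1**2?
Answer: -11309/27 ≈ -418.85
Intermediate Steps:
G(J, w) = 1
n(I) = -4*I**2
o = -7/108 (o = (1 + 6)/(-8 - 4*(-5)**2) = 7/(-8 - 4*25) = 7/(-8 - 100) = 7/(-108) = 7*(-1/108) = -7/108 ≈ -0.064815)
(-10 - 4*o)*43 = (-10 - 4*(-7/108))*43 = (-10 + 7/27)*43 = -263/27*43 = -11309/27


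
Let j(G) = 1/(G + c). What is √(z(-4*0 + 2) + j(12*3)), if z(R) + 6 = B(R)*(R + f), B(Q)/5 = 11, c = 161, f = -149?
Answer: I*√314003422/197 ≈ 89.95*I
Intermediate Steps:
B(Q) = 55 (B(Q) = 5*11 = 55)
j(G) = 1/(161 + G) (j(G) = 1/(G + 161) = 1/(161 + G))
z(R) = -8201 + 55*R (z(R) = -6 + 55*(R - 149) = -6 + 55*(-149 + R) = -6 + (-8195 + 55*R) = -8201 + 55*R)
√(z(-4*0 + 2) + j(12*3)) = √((-8201 + 55*(-4*0 + 2)) + 1/(161 + 12*3)) = √((-8201 + 55*(0 + 2)) + 1/(161 + 36)) = √((-8201 + 55*2) + 1/197) = √((-8201 + 110) + 1/197) = √(-8091 + 1/197) = √(-1593926/197) = I*√314003422/197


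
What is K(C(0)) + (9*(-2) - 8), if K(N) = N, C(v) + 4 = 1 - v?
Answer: -29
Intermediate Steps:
C(v) = -3 - v (C(v) = -4 + (1 - v) = -3 - v)
K(C(0)) + (9*(-2) - 8) = (-3 - 1*0) + (9*(-2) - 8) = (-3 + 0) + (-18 - 8) = -3 - 26 = -29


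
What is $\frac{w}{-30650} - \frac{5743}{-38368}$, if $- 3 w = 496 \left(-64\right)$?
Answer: $- \frac{344942471}{1763968800} \approx -0.19555$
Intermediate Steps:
$w = \frac{31744}{3}$ ($w = - \frac{496 \left(-64\right)}{3} = \left(- \frac{1}{3}\right) \left(-31744\right) = \frac{31744}{3} \approx 10581.0$)
$\frac{w}{-30650} - \frac{5743}{-38368} = \frac{31744}{3 \left(-30650\right)} - \frac{5743}{-38368} = \frac{31744}{3} \left(- \frac{1}{30650}\right) - - \frac{5743}{38368} = - \frac{15872}{45975} + \frac{5743}{38368} = - \frac{344942471}{1763968800}$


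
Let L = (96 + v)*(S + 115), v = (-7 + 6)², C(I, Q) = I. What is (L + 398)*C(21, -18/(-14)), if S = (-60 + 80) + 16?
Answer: 315945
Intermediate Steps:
v = 1 (v = (-1)² = 1)
S = 36 (S = 20 + 16 = 36)
L = 14647 (L = (96 + 1)*(36 + 115) = 97*151 = 14647)
(L + 398)*C(21, -18/(-14)) = (14647 + 398)*21 = 15045*21 = 315945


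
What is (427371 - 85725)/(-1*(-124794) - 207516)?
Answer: -56941/13787 ≈ -4.1301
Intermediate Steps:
(427371 - 85725)/(-1*(-124794) - 207516) = 341646/(124794 - 207516) = 341646/(-82722) = 341646*(-1/82722) = -56941/13787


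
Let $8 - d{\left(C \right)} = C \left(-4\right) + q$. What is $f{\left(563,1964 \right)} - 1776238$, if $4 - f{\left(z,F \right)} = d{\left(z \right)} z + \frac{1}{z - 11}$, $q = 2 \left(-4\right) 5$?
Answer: $- \frac{1695265969}{552} \approx -3.0711 \cdot 10^{6}$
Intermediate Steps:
$q = -40$ ($q = \left(-8\right) 5 = -40$)
$d{\left(C \right)} = 48 + 4 C$ ($d{\left(C \right)} = 8 - \left(C \left(-4\right) - 40\right) = 8 - \left(- 4 C - 40\right) = 8 - \left(-40 - 4 C\right) = 8 + \left(40 + 4 C\right) = 48 + 4 C$)
$f{\left(z,F \right)} = 4 - \frac{1}{-11 + z} - z \left(48 + 4 z\right)$ ($f{\left(z,F \right)} = 4 - \left(\left(48 + 4 z\right) z + \frac{1}{z - 11}\right) = 4 - \left(z \left(48 + 4 z\right) + \frac{1}{-11 + z}\right) = 4 - \left(\frac{1}{-11 + z} + z \left(48 + 4 z\right)\right) = 4 - \frac{1}{-11 + z} - z \left(48 + 4 z\right)$)
$f{\left(563,1964 \right)} - 1776238 = \frac{-45 - 4 \cdot 563^{2} - 4 \cdot 563^{3} + 532 \cdot 563}{-11 + 563} - 1776238 = \frac{-45 - 1267876 - 713814188 + 299516}{552} - 1776238 = \frac{1}{552} \left(-714782593\right) - 1776238 = - \frac{714782593}{552} - 1776238 = - \frac{1695265969}{552}$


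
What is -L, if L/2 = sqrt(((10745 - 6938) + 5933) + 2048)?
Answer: -4*sqrt(2947) ≈ -217.15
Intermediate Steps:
L = 4*sqrt(2947) (L = 2*sqrt(((10745 - 6938) + 5933) + 2048) = 2*sqrt((3807 + 5933) + 2048) = 2*sqrt(9740 + 2048) = 2*sqrt(11788) = 2*(2*sqrt(2947)) = 4*sqrt(2947) ≈ 217.15)
-L = -4*sqrt(2947)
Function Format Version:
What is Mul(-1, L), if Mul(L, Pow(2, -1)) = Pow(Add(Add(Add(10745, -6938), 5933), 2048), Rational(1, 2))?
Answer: Mul(-4, Pow(2947, Rational(1, 2))) ≈ -217.15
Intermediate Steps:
L = Mul(4, Pow(2947, Rational(1, 2))) (L = Mul(2, Pow(Add(Add(Add(10745, -6938), 5933), 2048), Rational(1, 2))) = Mul(2, Pow(Add(Add(3807, 5933), 2048), Rational(1, 2))) = Mul(2, Pow(Add(9740, 2048), Rational(1, 2))) = Mul(2, Pow(11788, Rational(1, 2))) = Mul(2, Mul(2, Pow(2947, Rational(1, 2)))) = Mul(4, Pow(2947, Rational(1, 2))) ≈ 217.15)
Mul(-1, L) = Mul(-1, Mul(4, Pow(2947, Rational(1, 2)))) = Mul(-4, Pow(2947, Rational(1, 2)))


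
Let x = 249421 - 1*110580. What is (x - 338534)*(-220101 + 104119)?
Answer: 23160793526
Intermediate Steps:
x = 138841 (x = 249421 - 110580 = 138841)
(x - 338534)*(-220101 + 104119) = (138841 - 338534)*(-220101 + 104119) = -199693*(-115982) = 23160793526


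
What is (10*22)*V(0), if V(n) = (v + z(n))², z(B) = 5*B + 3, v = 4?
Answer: 10780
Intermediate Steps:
z(B) = 3 + 5*B
V(n) = (7 + 5*n)² (V(n) = (4 + (3 + 5*n))² = (7 + 5*n)²)
(10*22)*V(0) = (10*22)*(7 + 5*0)² = 220*(7 + 0)² = 220*7² = 220*49 = 10780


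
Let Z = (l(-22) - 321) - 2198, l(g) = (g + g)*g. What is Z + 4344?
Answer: 2793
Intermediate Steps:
l(g) = 2*g² (l(g) = (2*g)*g = 2*g²)
Z = -1551 (Z = (2*(-22)² - 321) - 2198 = (2*484 - 321) - 2198 = (968 - 321) - 2198 = 647 - 2198 = -1551)
Z + 4344 = -1551 + 4344 = 2793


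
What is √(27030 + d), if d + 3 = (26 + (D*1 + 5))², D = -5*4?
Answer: 2*√6787 ≈ 164.77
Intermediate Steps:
D = -20
d = 118 (d = -3 + (26 + (-20*1 + 5))² = -3 + (26 + (-20 + 5))² = -3 + (26 - 15)² = -3 + 11² = -3 + 121 = 118)
√(27030 + d) = √(27030 + 118) = √27148 = 2*√6787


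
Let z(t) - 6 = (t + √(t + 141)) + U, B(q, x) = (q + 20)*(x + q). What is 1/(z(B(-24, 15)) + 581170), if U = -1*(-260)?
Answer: 193824/112703228869 - √177/338109686607 ≈ 1.7197e-6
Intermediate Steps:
B(q, x) = (20 + q)*(q + x)
U = 260
z(t) = 266 + t + √(141 + t) (z(t) = 6 + ((t + √(t + 141)) + 260) = 6 + ((t + √(141 + t)) + 260) = 6 + (260 + t + √(141 + t)) = 266 + t + √(141 + t))
1/(z(B(-24, 15)) + 581170) = 1/((266 + ((-24)² + 20*(-24) + 20*15 - 24*15) + √(141 + ((-24)² + 20*(-24) + 20*15 - 24*15))) + 581170) = 1/((266 + (576 - 480 + 300 - 360) + √(141 + (576 - 480 + 300 - 360))) + 581170) = 1/((266 + 36 + √(141 + 36)) + 581170) = 1/((266 + 36 + √177) + 581170) = 1/((302 + √177) + 581170) = 1/(581472 + √177)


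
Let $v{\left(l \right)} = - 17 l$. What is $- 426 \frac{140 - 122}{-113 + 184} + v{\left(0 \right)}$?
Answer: $-108$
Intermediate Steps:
$- 426 \frac{140 - 122}{-113 + 184} + v{\left(0 \right)} = - 426 \frac{140 - 122}{-113 + 184} - 0 = - 426 \cdot \frac{18}{71} + 0 = - 426 \cdot 18 \cdot \frac{1}{71} + 0 = \left(-426\right) \frac{18}{71} + 0 = -108 + 0 = -108$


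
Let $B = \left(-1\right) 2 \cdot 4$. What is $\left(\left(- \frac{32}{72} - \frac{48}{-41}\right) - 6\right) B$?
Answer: $\frac{15568}{369} \approx 42.19$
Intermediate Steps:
$B = -8$ ($B = \left(-2\right) 4 = -8$)
$\left(\left(- \frac{32}{72} - \frac{48}{-41}\right) - 6\right) B = \left(\left(- \frac{32}{72} - \frac{48}{-41}\right) - 6\right) \left(-8\right) = \left(\left(\left(-32\right) \frac{1}{72} - - \frac{48}{41}\right) - 6\right) \left(-8\right) = \left(\left(- \frac{4}{9} + \frac{48}{41}\right) - 6\right) \left(-8\right) = \left(\frac{268}{369} - 6\right) \left(-8\right) = \left(- \frac{1946}{369}\right) \left(-8\right) = \frac{15568}{369}$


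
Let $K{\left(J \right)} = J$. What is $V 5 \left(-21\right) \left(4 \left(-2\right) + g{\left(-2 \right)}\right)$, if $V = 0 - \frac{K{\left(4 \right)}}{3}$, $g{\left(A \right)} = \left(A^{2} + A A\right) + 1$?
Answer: $140$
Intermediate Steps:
$g{\left(A \right)} = 1 + 2 A^{2}$ ($g{\left(A \right)} = \left(A^{2} + A^{2}\right) + 1 = 2 A^{2} + 1 = 1 + 2 A^{2}$)
$V = - \frac{4}{3}$ ($V = 0 - \frac{4}{3} = - \frac{4}{3} \approx -1.3333$)
$V 5 \left(-21\right) \left(4 \left(-2\right) + g{\left(-2 \right)}\right) = \left(- \frac{4}{3}\right) 5 \left(-21\right) \left(4 \left(-2\right) + \left(1 + 2 \left(-2\right)^{2}\right)\right) = \left(- \frac{20}{3}\right) \left(-21\right) \left(-8 + \left(1 + 2 \cdot 4\right)\right) = 140 \left(-8 + \left(1 + 8\right)\right) = 140 \left(-8 + 9\right) = 140 \cdot 1 = 140$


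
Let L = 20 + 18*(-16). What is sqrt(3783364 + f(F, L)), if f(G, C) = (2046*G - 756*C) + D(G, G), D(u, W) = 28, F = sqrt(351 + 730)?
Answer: sqrt(3986000 + 2046*sqrt(1081)) ≈ 2013.3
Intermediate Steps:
F = sqrt(1081) ≈ 32.879
L = -268 (L = 20 - 288 = -268)
f(G, C) = 28 - 756*C + 2046*G (f(G, C) = (2046*G - 756*C) + 28 = (-756*C + 2046*G) + 28 = 28 - 756*C + 2046*G)
sqrt(3783364 + f(F, L)) = sqrt(3783364 + (28 - 756*(-268) + 2046*sqrt(1081))) = sqrt(3783364 + (28 + 202608 + 2046*sqrt(1081))) = sqrt(3783364 + (202636 + 2046*sqrt(1081))) = sqrt(3986000 + 2046*sqrt(1081))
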